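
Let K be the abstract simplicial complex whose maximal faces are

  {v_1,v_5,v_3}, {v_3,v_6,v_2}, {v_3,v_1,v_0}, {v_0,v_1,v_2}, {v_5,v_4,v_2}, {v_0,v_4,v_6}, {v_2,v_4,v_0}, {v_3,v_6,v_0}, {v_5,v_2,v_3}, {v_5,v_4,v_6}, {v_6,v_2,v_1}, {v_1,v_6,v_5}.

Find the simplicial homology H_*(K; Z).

H_0 = Z,  H_1 = Z/2Z,  H_2 = 0.

Order the vertices as v_0 < v_1 < v_2 < v_3 < v_4 < v_5 < v_6. Listing each simplex with vertices in this order, K has dimension 2 with simplices:

  0-simplices (7): [v_0], [v_1], [v_2], [v_3], [v_4], [v_5], [v_6]
  1-simplices (18): (18 of them)
  2-simplices (12): (12 of them)

so the chain groups are C_0 ≅ Z^7, C_1 ≅ Z^18, C_2 ≅ Z^12.

∂_1: C_1 → C_0 is given by ∂[p,q] = [q] − [p]. For instance
  ∂[v_0,v_6] = [v_6] − [v_0].
The resulting 7×18 matrix has rank 6, and its Smith normal form has invariant factors (1,1,1,1,1,1).

Boundary ∂_2: C_2 → C_1 maps a triangle to the signed sum of its edges. For instance
  ∂[v_0,v_2,v_4] = [v_2,v_4] − [v_0,v_4] + [v_0,v_2],
  ∂[v_2,v_3,v_6] = [v_3,v_6] − [v_2,v_6] + [v_2,v_3].
As a 18×12 matrix over Z this has rank 12, with invariant factors (1,1,1,1,1,1,1,1,1,1,1,2).

From H_k ≅ ker(∂_k) / im(∂_{k+1}) we obtain:

  H_0: rank C_0 − rank ∂_1 = 7 − 6 = 1, and the invariant factors of ∂_1 are all 1, so H_0 = Z.
  H_1: rank ker ∂_1 − rank ∂_2 = (18 − 6) − 12 = 0, and ∂_2 has invariant factor 2 > 1, so H_1 = Z/2Z.
  H_2: rank ker ∂_2 − rank ∂_3 = (12 − 12) − 0 = 0, and there is no ∂_3, so H_2 = 0.

As a check, the Euler characteristic is 7 − 18 + 12 = 1, which agrees with 1 − 0 + 0 = 1.
(K is a triangulation of the real projective plane RP^2.)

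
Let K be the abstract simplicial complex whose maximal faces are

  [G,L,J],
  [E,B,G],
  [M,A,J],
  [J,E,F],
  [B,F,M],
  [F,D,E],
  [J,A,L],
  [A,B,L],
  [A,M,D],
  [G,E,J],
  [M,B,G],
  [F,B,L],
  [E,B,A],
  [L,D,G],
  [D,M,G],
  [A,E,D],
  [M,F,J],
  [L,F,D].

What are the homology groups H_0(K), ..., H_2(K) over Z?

We work with the vertex ordering A < B < D < E < F < G < J < L < M. The simplices of K, each written with vertices in increasing order, are:

  0-simplices (9): A, B, D, E, F, G, J, L, M
  1-simplices (27): AB, AD, AE, AJ, AL, AM, BE, BF, BG, BL, BM, DE, DF, DG, DL, DM, EF, EG, EJ, FJ, FL, FM, GJ, GL, GM, JL, JM
  2-simplices (18): ABE, ABL, ADE, ADM, AJL, AJM, BEG, BFL, BFM, BGM, DEF, DFL, DGL, DGM, EFJ, EGJ, FJM, GJL

giving chain groups C_0 ≅ Z^9, C_1 ≅ Z^27, C_2 ≅ Z^18.

∂_1: C_1 → C_0 maps an edge to its endpoints' difference, ∂[p,q] = q − p.
The 9×27 boundary matrix has rank 8 and Smith normal form diag(1,1,1,1,1,1,1,1).

The boundary map ∂_2: C_2 → C_1 acts by ∂[p,q,r] = [q,r] − [p,r] + [p,q]. For instance
  ∂EFJ = FJ − EJ + EF,
  ∂GJL = JL − GL + GJ.
This gives a 27×18 integer matrix of rank 17; reducing to Smith normal form yields diagonal entries (1,1,1,1,1,1,1,1,1,1,1,1,1,1,1,1,1).

From H_k ≅ ker(∂_k) / im(∂_{k+1}) we obtain:

  H_0: rank C_0 − rank ∂_1 = 9 − 8 = 1, and the invariant factors of ∂_1 are all 1, so H_0 ≅ Z.
  H_1: rank ker ∂_1 − rank ∂_2 = (27 − 8) − 17 = 2, and the invariant factors of ∂_2 are all 1, so H_1 ≅ Z^2.
  H_2: rank ker ∂_2 − rank ∂_3 = (18 − 17) − 0 = 1, and there is no ∂_3, so H_2 ≅ Z.

H_0 ≅ Z,  H_1 ≅ Z^2,  H_2 ≅ Z.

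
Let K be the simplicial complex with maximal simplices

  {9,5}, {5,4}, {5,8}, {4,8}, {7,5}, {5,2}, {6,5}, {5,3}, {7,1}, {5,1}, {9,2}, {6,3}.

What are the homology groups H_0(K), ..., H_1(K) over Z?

H_0 = Z,  H_1 = Z^4.

Take the total order 1 < 2 < 3 < 4 < 5 < 6 < 7 < 8 < 9 on the vertex set. Then K (dimension 1) consists of the simplices:

  0-simplices (9): [1], [2], [3], [4], [5], [6], [7], [8], [9]
  1-simplices (12): [1,5], [1,7], [2,5], [2,9], [3,5], [3,6], [4,5], [4,8], [5,6], [5,7], [5,8], [5,9]

Hence C_0 ≅ Z^9, C_1 ≅ Z^12.

The boundary map ∂_1: C_1 → C_0 sends each edge [p,q] (with p < q) to q − p. For instance
  ∂[3,6] = [6] − [3].
This gives a 9×12 integer matrix of rank 8; reducing to Smith normal form yields diagonal entries (1,1,1,1,1,1,1,1).

Now H_k = ker ∂_k / im ∂_{k+1}, so:

  H_0: rank C_0 − rank ∂_1 = 9 − 8 = 1, and the invariant factors of ∂_1 are all 1, so H_0 = Z.
  H_1: rank ker ∂_1 − rank ∂_2 = (12 − 8) − 0 = 4, and there is no ∂_2, so H_1 = Z^4.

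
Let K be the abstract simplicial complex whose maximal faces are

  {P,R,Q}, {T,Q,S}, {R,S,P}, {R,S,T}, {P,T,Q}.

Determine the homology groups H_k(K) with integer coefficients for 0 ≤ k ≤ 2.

We work with the vertex ordering P < Q < R < S < T. The simplices of K, each written with vertices in increasing order, are:

  0-simplices (5): P, Q, R, S, T
  1-simplices (10): PQ, PR, PS, PT, QR, QS, QT, RS, RT, ST
  2-simplices (5): PQR, PQT, PRS, QST, RST

Hence C_0 ≅ Z^5, C_1 ≅ Z^10, C_2 ≅ Z^5.

The boundary map ∂_1: C_1 → C_0 maps an edge to its endpoints' difference, ∂[p,q] = q − p. For instance
  ∂PQ = Q − P.
As a 5×10 matrix over Z this has rank 4, with invariant factors (1,1,1,1).

Boundary ∂_2: C_2 → C_1 acts by ∂[p,q,r] = [q,r] − [p,r] + [p,q]. For instance
  ∂PQT = QT − PT + PQ,
  ∂PQR = QR − PR + PQ.
The resulting 10×5 matrix has rank 5, and its Smith normal form has invariant factors (1,1,1,1,1).

Computing H_k = (kernel of ∂_k) / (image of ∂_{k+1}):

  H_0: rank C_0 − rank ∂_1 = 5 − 4 = 1, and the invariant factors of ∂_1 are all 1, so H_0 = Z.
  H_1: rank ker ∂_1 − rank ∂_2 = (10 − 4) − 5 = 1, and the invariant factors of ∂_2 are all 1, so H_1 = Z.
  H_2: rank ker ∂_2 − rank ∂_3 = (5 − 5) − 0 = 0, and there is no ∂_3, so H_2 = 0.

H_0 = Z,  H_1 = Z,  H_2 = 0.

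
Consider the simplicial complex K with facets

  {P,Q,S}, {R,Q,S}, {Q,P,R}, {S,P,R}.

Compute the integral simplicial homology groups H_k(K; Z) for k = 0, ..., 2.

We work with the vertex ordering P < Q < R < S. The simplices of K, each written with vertices in increasing order, are:

  0-simplices (4): P, Q, R, S
  1-simplices (6): PQ, PR, PS, QR, QS, RS
  2-simplices (4): PQR, PQS, PRS, QRS

so the chain groups are C_0 ≅ Z^4, C_1 ≅ Z^6, C_2 ≅ Z^4.

Boundary ∂_1: C_1 → C_0 maps an edge to its endpoints' difference, ∂[p,q] = q − p. For instance
  ∂PR = R − P.
As a 4×6 matrix over Z this has rank 3, with invariant factors (1,1,1).

Boundary ∂_2: C_2 → C_1 maps a triangle to the signed sum of its edges. For instance
  ∂QRS = RS − QS + QR,
  ∂PQR = QR − PR + PQ.
As a 6×4 matrix over Z this has rank 3, with invariant factors (1,1,1).

Computing H_k = (kernel of ∂_k) / (image of ∂_{k+1}):

  H_0: rank C_0 − rank ∂_1 = 4 − 3 = 1, and the invariant factors of ∂_1 are all 1, so H_0 ≅ Z.
  H_1: rank ker ∂_1 − rank ∂_2 = (6 − 3) − 3 = 0, and the invariant factors of ∂_2 are all 1, so H_1 ≅ 0.
  H_2: rank ker ∂_2 − rank ∂_3 = (4 − 3) − 0 = 1, and there is no ∂_3, so H_2 ≅ Z.

(K is a triangulation of the 2-sphere S^2.)

H_0 = Z,  H_1 = 0,  H_2 = Z.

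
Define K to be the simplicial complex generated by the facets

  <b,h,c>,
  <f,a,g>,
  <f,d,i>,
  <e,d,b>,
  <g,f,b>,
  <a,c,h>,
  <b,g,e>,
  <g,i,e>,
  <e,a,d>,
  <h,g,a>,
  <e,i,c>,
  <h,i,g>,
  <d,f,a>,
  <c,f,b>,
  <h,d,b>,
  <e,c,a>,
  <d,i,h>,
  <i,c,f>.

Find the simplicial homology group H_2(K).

Take the total order a < b < c < d < e < f < g < h < i on the vertex set. Then K (dimension 2) consists of the simplices:

  0-simplices (9): a, b, c, d, e, f, g, h, i
  1-simplices (27): ac, ad, ae, af, ag, ah, bc, bd, be, bf, bg, bh, ce, cf, ch, ci, de, df, dh, di, eg, ei, fg, fi, gh, gi, hi
  2-simplices (18): ace, ach, ade, adf, afg, agh, bcf, bch, bde, bdh, beg, bfg, cei, cfi, dfi, dhi, egi, ghi

giving chain groups C_0 ≅ Z^9, C_1 ≅ Z^27, C_2 ≅ Z^18.

∂_1: C_1 → C_0 sends each edge [p,q] (with p < q) to q − p. For instance
  ∂gh = h − g.
The 9×27 boundary matrix has rank 8 and Smith normal form diag(1,1,1,1,1,1,1,1).

The boundary map ∂_2: C_2 → C_1 maps a triangle to the signed sum of its edges. For instance
  ∂beg = eg − bg + be,
  ∂egi = gi − ei + eg.
As a 27×18 matrix over Z this has rank 17, with invariant factors (1,1,1,1,1,1,1,1,1,1,1,1,1,1,1,1,1).

Computing H_k = (kernel of ∂_k) / (image of ∂_{k+1}):

  H_2: rank ker ∂_2 − rank ∂_3 = (18 − 17) − 0 = 1, and there is no ∂_3, so H_2 = Z.

H_2 = Z.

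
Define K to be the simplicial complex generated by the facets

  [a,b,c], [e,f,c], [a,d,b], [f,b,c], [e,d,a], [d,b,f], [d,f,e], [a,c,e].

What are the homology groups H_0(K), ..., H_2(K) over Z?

Take the total order a < b < c < d < e < f on the vertex set. Then K (dimension 2) consists of the simplices:

  0-simplices (6): a, b, c, d, e, f
  1-simplices (12): ab, ac, ad, ae, bc, bd, bf, ce, cf, de, df, ef
  2-simplices (8): abc, abd, ace, ade, bcf, bdf, cef, def

giving chain groups C_0 ≅ Z^6, C_1 ≅ Z^12, C_2 ≅ Z^8.

Boundary ∂_1: C_1 → C_0 sends each edge [p,q] (with p < q) to q − p.
The 6×12 boundary matrix has rank 5 and Smith normal form diag(1,1,1,1,1).

Boundary ∂_2: C_2 → C_1 maps a triangle to the signed sum of its edges. For instance
  ∂cef = ef − cf + ce,
  ∂abc = bc − ac + ab.
The resulting 12×8 matrix has rank 7, and its Smith normal form has invariant factors (1,1,1,1,1,1,1).

Computing H_k = (kernel of ∂_k) / (image of ∂_{k+1}):

  H_0: rank C_0 − rank ∂_1 = 6 − 5 = 1, and the invariant factors of ∂_1 are all 1, so H_0 = Z.
  H_1: rank ker ∂_1 − rank ∂_2 = (12 − 5) − 7 = 0, and the invariant factors of ∂_2 are all 1, so H_1 = 0.
  H_2: rank ker ∂_2 − rank ∂_3 = (8 − 7) − 0 = 1, and there is no ∂_3, so H_2 = Z.

H_0 = Z,  H_1 = 0,  H_2 = Z.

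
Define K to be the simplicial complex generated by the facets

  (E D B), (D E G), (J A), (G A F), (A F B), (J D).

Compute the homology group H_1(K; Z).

H_1 = Z^2.

Take the total order A < B < D < E < F < G < J on the vertex set. Then K (dimension 2) consists of the simplices:

  0-simplices (7): A, B, D, E, F, G, J
  1-simplices (12): AB, AF, AG, AJ, BD, BE, BF, DE, DG, DJ, EG, FG
  2-simplices (4): ABF, AFG, BDE, DEG

so the chain groups are C_0 ≅ Z^7, C_1 ≅ Z^12, C_2 ≅ Z^4.

∂_1: C_1 → C_0 is given by ∂[p,q] = [q] − [p]. For instance
  ∂BD = D − B.
This gives a 7×12 integer matrix of rank 6; reducing to Smith normal form yields diagonal entries (1,1,1,1,1,1).

∂_2: C_2 → C_1 acts by ∂[p,q,r] = [q,r] − [p,r] + [p,q]. For instance
  ∂ABF = BF − AF + AB,
  ∂BDE = DE − BE + BD.
As a 12×4 matrix over Z this has rank 4, with invariant factors (1,1,1,1).

Computing H_k = (kernel of ∂_k) / (image of ∂_{k+1}):

  H_1: rank ker ∂_1 − rank ∂_2 = (12 − 6) − 4 = 2, and the invariant factors of ∂_2 are all 1, so H_1 ≅ Z^2.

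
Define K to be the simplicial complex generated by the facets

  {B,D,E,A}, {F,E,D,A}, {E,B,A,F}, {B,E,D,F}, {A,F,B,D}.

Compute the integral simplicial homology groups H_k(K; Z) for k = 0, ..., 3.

H_0 ≅ Z,  H_1 = 0,  H_2 = 0,  H_3 ≅ Z.

Take the total order A < B < D < E < F on the vertex set. Then K (dimension 3) consists of the simplices:

  0-simplices (5): A, B, D, E, F
  1-simplices (10): AB, AD, AE, AF, BD, BE, BF, DE, DF, EF
  2-simplices (10): ABD, ABE, ABF, ADE, ADF, AEF, BDE, BDF, BEF, DEF
  3-simplices (5): ABDE, ABDF, ABEF, ADEF, BDEF

giving chain groups C_0 ≅ Z^5, C_1 ≅ Z^10, C_2 ≅ Z^10, C_3 ≅ Z^5.

The boundary map ∂_1: C_1 → C_0 sends each edge [p,q] (with p < q) to q − p.
This gives a 5×10 integer matrix of rank 4; reducing to Smith normal form yields diagonal entries (1,1,1,1).

Boundary ∂_2: C_2 → C_1 sends each 2-simplex [p,q,r] to [q,r] − [p,r] + [p,q]. For instance
  ∂BDE = DE − BE + BD,
  ∂ADF = DF − AF + AD.
The 10×10 boundary matrix has rank 6 and Smith normal form diag(1,1,1,1,1,1).

∂_3: C_3 → C_2 sends each 3-simplex σ to the alternating sum Σ_i (−1)^i (σ with its i-th vertex removed). For instance
  ∂ABEF = BEF − AEF + ABF − ABE,
  ∂ADEF = DEF − AEF + ADF − ADE.
The resulting 10×5 matrix has rank 4, and its Smith normal form has invariant factors (1,1,1,1).

Now H_k = ker ∂_k / im ∂_{k+1}, so:

  H_0: rank C_0 − rank ∂_1 = 5 − 4 = 1, and the invariant factors of ∂_1 are all 1, so H_0 ≅ Z.
  H_1: rank ker ∂_1 − rank ∂_2 = (10 − 4) − 6 = 0, and the invariant factors of ∂_2 are all 1, so H_1 ≅ 0.
  H_2: rank ker ∂_2 − rank ∂_3 = (10 − 6) − 4 = 0, and the invariant factors of ∂_3 are all 1, so H_2 ≅ 0.
  H_3: rank ker ∂_3 − rank ∂_4 = (5 − 4) − 0 = 1, and there is no ∂_4, so H_3 ≅ Z.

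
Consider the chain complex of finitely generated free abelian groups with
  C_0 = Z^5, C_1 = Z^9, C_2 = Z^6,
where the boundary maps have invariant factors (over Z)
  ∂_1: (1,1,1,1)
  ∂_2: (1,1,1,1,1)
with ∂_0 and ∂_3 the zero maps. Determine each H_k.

H_0 ≅ Z,  H_1 = 0,  H_2 ≅ Z.

H_0: b_0 = 5 − 0 − 4 = 1; torsion from ∂_1 factors > 1: none. So H_0 ≅ Z.
H_1: b_1 = 9 − 4 − 5 = 0; torsion from ∂_2 factors > 1: none. So H_1 ≅ 0.
H_2: b_2 = 6 − 5 − 0 = 1; torsion from ∂_3 factors > 1: none. So H_2 ≅ Z.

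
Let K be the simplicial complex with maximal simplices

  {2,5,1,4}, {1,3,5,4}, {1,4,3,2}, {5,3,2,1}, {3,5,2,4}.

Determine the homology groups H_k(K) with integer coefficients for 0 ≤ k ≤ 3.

H_0 = Z,  H_1 = 0,  H_2 = 0,  H_3 = Z.

K has 5 vertices, 10 edges, 10 triangles, 5 3-simplices.
rank ∂_0 = 0, rank ∂_1 = 4 ⇒ b_0 = 5 − 0 − 4 = 1; all invariant factors of ∂_1 are 1 so no torsion. So H_0 = Z.
rank ∂_1 = 4, rank ∂_2 = 6 ⇒ b_1 = 10 − 4 − 6 = 0; all invariant factors of ∂_2 are 1 so no torsion. So H_1 = 0.
rank ∂_2 = 6, rank ∂_3 = 4 ⇒ b_2 = 10 − 6 − 4 = 0; all invariant factors of ∂_3 are 1 so no torsion. So H_2 = 0.
rank ∂_3 = 4, rank ∂_4 = 0 ⇒ b_3 = 5 − 4 − 0 = 1. So H_3 = Z.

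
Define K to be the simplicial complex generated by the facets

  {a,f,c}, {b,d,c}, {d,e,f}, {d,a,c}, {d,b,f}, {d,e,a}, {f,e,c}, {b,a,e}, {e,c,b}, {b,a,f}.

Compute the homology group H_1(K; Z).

H_1 ≅ Z/2.

Fix the vertex order a < b < c < d < e < f and write every simplex with vertices in increasing order. Then dim K = 2 and the simplices of K are:

  0-simplices (6): a, b, c, d, e, f
  1-simplices (15): ab, ac, ad, ae, af, bc, bd, be, bf, cd, ce, cf, de, df, ef
  2-simplices (10): abe, abf, acd, acf, ade, bcd, bce, bdf, cef, def

Hence C_0 ≅ Z^6, C_1 ≅ Z^15, C_2 ≅ Z^10.

The boundary map ∂_1: C_1 → C_0 sends each edge [p,q] (with p < q) to q − p. For instance
  ∂bf = f − b.
The 6×15 boundary matrix has rank 5 and Smith normal form diag(1,1,1,1,1).

Boundary ∂_2: C_2 → C_1 sends each 2-simplex [p,q,r] to [q,r] − [p,r] + [p,q]. For instance
  ∂bcd = cd − bd + bc,
  ∂ade = de − ae + ad.
This gives a 15×10 integer matrix of rank 10; reducing to Smith normal form yields diagonal entries (1,1,1,1,1,1,1,1,1,2).

Reading off H_k = ker ∂_k / im ∂_{k+1}:

  H_1: rank ker ∂_1 − rank ∂_2 = (15 − 5) − 10 = 0, and ∂_2 has invariant factor 2 > 1, so H_1 = Z/2.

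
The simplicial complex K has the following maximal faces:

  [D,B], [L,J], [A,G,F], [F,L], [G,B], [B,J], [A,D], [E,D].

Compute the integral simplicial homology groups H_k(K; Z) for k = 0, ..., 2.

We work with the vertex ordering A < B < D < E < F < G < J < L. The simplices of K, each written with vertices in increasing order, are:

  0-simplices (8): A, B, D, E, F, G, J, L
  1-simplices (10): AD, AF, AG, BD, BG, BJ, DE, FG, FL, JL
  2-simplices (1): AFG

giving chain groups C_0 ≅ Z^8, C_1 ≅ Z^10, C_2 ≅ Z^1.

Boundary ∂_1: C_1 → C_0 maps an edge to its endpoints' difference, ∂[p,q] = q − p. For instance
  ∂AF = F − A.
The resulting 8×10 matrix has rank 7, and its Smith normal form has invariant factors (1,1,1,1,1,1,1).

Boundary ∂_2: C_2 → C_1 acts by ∂[p,q,r] = [q,r] − [p,r] + [p,q]. For instance
  ∂AFG = FG − AG + AF.
This gives a 10×1 integer matrix of rank 1; reducing to Smith normal form yields diagonal entries (1).

From H_k ≅ ker(∂_k) / im(∂_{k+1}) we obtain:

  H_0: rank C_0 − rank ∂_1 = 8 − 7 = 1, and the invariant factors of ∂_1 are all 1, so H_0 = Z.
  H_1: rank ker ∂_1 − rank ∂_2 = (10 − 7) − 1 = 2, and the invariant factors of ∂_2 are all 1, so H_1 = Z^2.
  H_2: rank ker ∂_2 − rank ∂_3 = (1 − 1) − 0 = 0, and there is no ∂_3, so H_2 = 0.

H_0 = Z,  H_1 = Z^2,  H_2 = 0.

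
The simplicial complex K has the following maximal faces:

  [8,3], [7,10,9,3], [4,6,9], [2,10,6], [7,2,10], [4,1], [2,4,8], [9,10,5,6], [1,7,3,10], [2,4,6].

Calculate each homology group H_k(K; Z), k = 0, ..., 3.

We work with the vertex ordering 1 < 2 < 3 < 4 < 5 < 6 < 7 < 8 < 9 < 10. The simplices of K, each written with vertices in increasing order, are:

  0-simplices (10): [1], [2], [3], [4], [5], [6], [7], [8], [9], [10]
  1-simplices (24): (24 of them)
  2-simplices (16): [1,3,7], [1,3,10], [1,7,10], [2,4,6], [2,4,8], [2,6,10], [2,7,10], [3,7,9], [3,7,10], [3,9,10], [4,6,9], [5,6,9], [5,6,10], [5,9,10], [6,9,10], [7,9,10]
  3-simplices (3): [1,3,7,10], [3,7,9,10], [5,6,9,10]

so the chain groups are C_0 ≅ Z^10, C_1 ≅ Z^24, C_2 ≅ Z^16, C_3 ≅ Z^3.

∂_1: C_1 → C_0 maps an edge to its endpoints' difference, ∂[p,q] = q − p. For instance
  ∂[5,10] = [10] − [5].
The resulting 10×24 matrix has rank 9, and its Smith normal form has invariant factors (1,1,1,1,1,1,1,1,1).

∂_2: C_2 → C_1 sends each 2-simplex [p,q,r] to [q,r] − [p,r] + [p,q]. For instance
  ∂[5,6,9] = [6,9] − [5,9] + [5,6],
  ∂[7,9,10] = [9,10] − [7,10] + [7,9].
As a 24×16 matrix over Z this has rank 13, with invariant factors (1,1,1,1,1,1,1,1,1,1,1,1,1).

∂_3: C_3 → C_2 sends each 3-simplex σ to the alternating sum Σ_i (−1)^i (σ with its i-th vertex removed). For instance
  ∂[5,6,9,10] = [6,9,10] − [5,9,10] + [5,6,10] − [5,6,9],
  ∂[3,7,9,10] = [7,9,10] − [3,9,10] + [3,7,10] − [3,7,9].
The 16×3 boundary matrix has rank 3 and Smith normal form diag(1,1,1).

Reading off H_k = ker ∂_k / im ∂_{k+1}:

  H_0: rank C_0 − rank ∂_1 = 10 − 9 = 1, and the invariant factors of ∂_1 are all 1, so H_0 ≅ Z.
  H_1: rank ker ∂_1 − rank ∂_2 = (24 − 9) − 13 = 2, and the invariant factors of ∂_2 are all 1, so H_1 ≅ Z^2.
  H_2: rank ker ∂_2 − rank ∂_3 = (16 − 13) − 3 = 0, and the invariant factors of ∂_3 are all 1, so H_2 ≅ 0.
  H_3: rank ker ∂_3 − rank ∂_4 = (3 − 3) − 0 = 0, and there is no ∂_4, so H_3 ≅ 0.

As a check, the Euler characteristic is 10 − 24 + 16 − 3 = -1, which agrees with 1 − 2 + 0 − 0 = -1.

H_0 = Z,  H_1 = Z^2,  H_2 = 0,  H_3 = 0.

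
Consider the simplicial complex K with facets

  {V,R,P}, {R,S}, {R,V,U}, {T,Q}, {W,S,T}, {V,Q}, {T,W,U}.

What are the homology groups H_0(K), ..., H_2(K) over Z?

Order the vertices as P < Q < R < S < T < U < V < W. Listing each simplex with vertices in this order, K has dimension 2 with simplices:

  0-simplices (8): P, Q, R, S, T, U, V, W
  1-simplices (13): PR, PV, QT, QV, RS, RU, RV, ST, SW, TU, TW, UV, UW
  2-simplices (4): PRV, RUV, STW, TUW

giving chain groups C_0 ≅ Z^8, C_1 ≅ Z^13, C_2 ≅ Z^4.

The boundary map ∂_1: C_1 → C_0 is given by ∂[p,q] = [q] − [p].
As a 8×13 matrix over Z this has rank 7, with invariant factors (1,1,1,1,1,1,1).

∂_2: C_2 → C_1 maps a triangle to the signed sum of its edges. For instance
  ∂RUV = UV − RV + RU,
  ∂TUW = UW − TW + TU.
This gives a 13×4 integer matrix of rank 4; reducing to Smith normal form yields diagonal entries (1,1,1,1).

Reading off H_k = ker ∂_k / im ∂_{k+1}:

  H_0: rank C_0 − rank ∂_1 = 8 − 7 = 1, and the invariant factors of ∂_1 are all 1, so H_0 ≅ Z.
  H_1: rank ker ∂_1 − rank ∂_2 = (13 − 7) − 4 = 2, and the invariant factors of ∂_2 are all 1, so H_1 ≅ Z^2.
  H_2: rank ker ∂_2 − rank ∂_3 = (4 − 4) − 0 = 0, and there is no ∂_3, so H_2 ≅ 0.

H_0 = Z,  H_1 = Z^2,  H_2 = 0.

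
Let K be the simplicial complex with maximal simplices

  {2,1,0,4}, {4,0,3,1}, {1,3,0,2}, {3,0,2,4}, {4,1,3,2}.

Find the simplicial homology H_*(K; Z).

Fix the vertex order 0 < 1 < 2 < 3 < 4 and write every simplex with vertices in increasing order. Then dim K = 3 and the simplices of K are:

  0-simplices (5): [0], [1], [2], [3], [4]
  1-simplices (10): [0,1], [0,2], [0,3], [0,4], [1,2], [1,3], [1,4], [2,3], [2,4], [3,4]
  2-simplices (10): [0,1,2], [0,1,3], [0,1,4], [0,2,3], [0,2,4], [0,3,4], [1,2,3], [1,2,4], [1,3,4], [2,3,4]
  3-simplices (5): [0,1,2,3], [0,1,2,4], [0,1,3,4], [0,2,3,4], [1,2,3,4]

giving chain groups C_0 ≅ Z^5, C_1 ≅ Z^10, C_2 ≅ Z^10, C_3 ≅ Z^5.

∂_1: C_1 → C_0 sends each edge [p,q] (with p < q) to q − p. For instance
  ∂[0,2] = [2] − [0].
The resulting 5×10 matrix has rank 4, and its Smith normal form has invariant factors (1,1,1,1).

Boundary ∂_2: C_2 → C_1 maps a triangle to the signed sum of its edges. For instance
  ∂[0,3,4] = [3,4] − [0,4] + [0,3],
  ∂[0,1,2] = [1,2] − [0,2] + [0,1].
The 10×10 boundary matrix has rank 6 and Smith normal form diag(1,1,1,1,1,1).

The boundary map ∂_3: C_3 → C_2 sends each 3-simplex σ to the alternating sum Σ_i (−1)^i (σ with its i-th vertex removed). For instance
  ∂[0,1,2,4] = [1,2,4] − [0,2,4] + [0,1,4] − [0,1,2],
  ∂[0,1,3,4] = [1,3,4] − [0,3,4] + [0,1,4] − [0,1,3].
The 10×5 boundary matrix has rank 4 and Smith normal form diag(1,1,1,1).

Computing H_k = (kernel of ∂_k) / (image of ∂_{k+1}):

  H_0: rank C_0 − rank ∂_1 = 5 − 4 = 1, and the invariant factors of ∂_1 are all 1, so H_0 = Z.
  H_1: rank ker ∂_1 − rank ∂_2 = (10 − 4) − 6 = 0, and the invariant factors of ∂_2 are all 1, so H_1 = 0.
  H_2: rank ker ∂_2 − rank ∂_3 = (10 − 6) − 4 = 0, and the invariant factors of ∂_3 are all 1, so H_2 = 0.
  H_3: rank ker ∂_3 − rank ∂_4 = (5 − 4) − 0 = 1, and there is no ∂_4, so H_3 = Z.

H_0 ≅ Z,  H_1 = 0,  H_2 = 0,  H_3 ≅ Z.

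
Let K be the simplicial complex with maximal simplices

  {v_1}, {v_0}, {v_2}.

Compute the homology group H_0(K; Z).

H_0 = Z^3.

Order the vertices as v_0 < v_1 < v_2. Listing each simplex with vertices in this order, K has dimension 0 with simplices:

  0-simplices (3): [v_0], [v_1], [v_2]

so the chain groups are C_0 ≅ Z^3.

From H_k ≅ ker(∂_k) / im(∂_{k+1}) we obtain:

  H_0: rank C_0 − rank ∂_1 = 3 − 0 = 3, and there is no ∂_1, so H_0 = Z^3.

(K is a triangulation of a set of 3 points.)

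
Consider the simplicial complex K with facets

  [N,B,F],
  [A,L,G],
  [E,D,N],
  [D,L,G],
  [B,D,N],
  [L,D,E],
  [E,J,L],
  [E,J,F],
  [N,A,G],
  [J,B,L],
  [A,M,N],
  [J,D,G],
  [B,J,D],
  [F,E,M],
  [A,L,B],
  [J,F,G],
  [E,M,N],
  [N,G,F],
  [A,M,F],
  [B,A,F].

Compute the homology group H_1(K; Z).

K has 10 vertices, 30 edges, 20 triangles.
rank ∂_1 = 9, rank ∂_2 = 20 ⇒ b_1 = 30 − 9 − 20 = 1; ∂_2 has invariant factor(s) [2] giving torsion. So H_1 ≅ Z ⊕ Z_2.

H_1 ≅ Z ⊕ Z_2.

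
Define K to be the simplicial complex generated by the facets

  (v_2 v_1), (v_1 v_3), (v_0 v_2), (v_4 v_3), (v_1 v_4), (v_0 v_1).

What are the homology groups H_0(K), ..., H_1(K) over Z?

H_0 = Z,  H_1 = Z^2.

Take the total order v_0 < v_1 < v_2 < v_3 < v_4 on the vertex set. Then K (dimension 1) consists of the simplices:

  0-simplices (5): [v_0], [v_1], [v_2], [v_3], [v_4]
  1-simplices (6): [v_0,v_1], [v_0,v_2], [v_1,v_2], [v_1,v_3], [v_1,v_4], [v_3,v_4]

giving chain groups C_0 ≅ Z^5, C_1 ≅ Z^6.

The boundary map ∂_1: C_1 → C_0 maps an edge to its endpoints' difference, ∂[p,q] = q − p. For instance
  ∂[v_1,v_2] = [v_2] − [v_1].
This gives a 5×6 integer matrix of rank 4; reducing to Smith normal form yields diagonal entries (1,1,1,1).

Computing H_k = (kernel of ∂_k) / (image of ∂_{k+1}):

  H_0: rank C_0 − rank ∂_1 = 5 − 4 = 1, and the invariant factors of ∂_1 are all 1, so H_0 ≅ Z.
  H_1: rank ker ∂_1 − rank ∂_2 = (6 − 4) − 0 = 2, and there is no ∂_2, so H_1 ≅ Z^2.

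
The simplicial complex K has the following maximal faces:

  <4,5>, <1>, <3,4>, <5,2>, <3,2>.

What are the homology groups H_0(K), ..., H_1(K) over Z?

Take the total order 1 < 2 < 3 < 4 < 5 on the vertex set. Then K (dimension 1) consists of the simplices:

  0-simplices (5): [1], [2], [3], [4], [5]
  1-simplices (4): [2,3], [2,5], [3,4], [4,5]

Hence C_0 ≅ Z^5, C_1 ≅ Z^4.

The boundary map ∂_1: C_1 → C_0 is given by ∂[p,q] = [q] − [p].
The resulting 5×4 matrix has rank 3, and its Smith normal form has invariant factors (1,1,1).

Now H_k = ker ∂_k / im ∂_{k+1}, so:

  H_0: rank C_0 − rank ∂_1 = 5 − 3 = 2, and the invariant factors of ∂_1 are all 1, so H_0 = Z^2.
  H_1: rank ker ∂_1 − rank ∂_2 = (4 − 3) − 0 = 1, and there is no ∂_2, so H_1 = Z.

H_0 ≅ Z^2,  H_1 ≅ Z.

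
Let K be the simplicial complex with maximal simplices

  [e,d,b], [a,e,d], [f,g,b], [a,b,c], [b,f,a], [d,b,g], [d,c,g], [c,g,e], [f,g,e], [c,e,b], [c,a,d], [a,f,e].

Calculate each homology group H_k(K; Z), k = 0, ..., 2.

H_0 = Z,  H_1 = Z/2,  H_2 = 0.

Fix the vertex order a < b < c < d < e < f < g and write every simplex with vertices in increasing order. Then dim K = 2 and the simplices of K are:

  0-simplices (7): a, b, c, d, e, f, g
  1-simplices (18): ab, ac, ad, ae, af, bc, bd, be, bf, bg, cd, ce, cg, de, dg, ef, eg, fg
  2-simplices (12): abc, abf, acd, ade, aef, bce, bde, bdg, bfg, cdg, ceg, efg

so the chain groups are C_0 ≅ Z^7, C_1 ≅ Z^18, C_2 ≅ Z^12.

The boundary map ∂_1: C_1 → C_0 sends each edge [p,q] (with p < q) to q − p.
The 7×18 boundary matrix has rank 6 and Smith normal form diag(1,1,1,1,1,1).

∂_2: C_2 → C_1 sends each 2-simplex [p,q,r] to [q,r] − [p,r] + [p,q]. For instance
  ∂bdg = dg − bg + bd,
  ∂abc = bc − ac + ab.
As a 18×12 matrix over Z this has rank 12, with invariant factors (1,1,1,1,1,1,1,1,1,1,1,2).

Reading off H_k = ker ∂_k / im ∂_{k+1}:

  H_0: rank C_0 − rank ∂_1 = 7 − 6 = 1, and the invariant factors of ∂_1 are all 1, so H_0 = Z.
  H_1: rank ker ∂_1 − rank ∂_2 = (18 − 6) − 12 = 0, and ∂_2 has invariant factor 2 > 1, so H_1 = Z/2.
  H_2: rank ker ∂_2 − rank ∂_3 = (12 − 12) − 0 = 0, and there is no ∂_3, so H_2 = 0.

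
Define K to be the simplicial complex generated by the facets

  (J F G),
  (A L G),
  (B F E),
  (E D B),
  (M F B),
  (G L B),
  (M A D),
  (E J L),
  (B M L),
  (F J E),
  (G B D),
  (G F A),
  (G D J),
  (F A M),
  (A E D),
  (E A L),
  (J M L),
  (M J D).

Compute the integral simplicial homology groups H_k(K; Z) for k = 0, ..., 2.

Order the vertices as A < B < D < E < F < G < J < L < M. Listing each simplex with vertices in this order, K has dimension 2 with simplices:

  0-simplices (9): A, B, D, E, F, G, J, L, M
  1-simplices (27): AD, AE, AF, AG, AL, AM, BD, BE, BF, BG, BL, BM, DE, DG, DJ, DM, EF, EJ, EL, FG, FJ, FM, GJ, GL, JL, JM, LM
  2-simplices (18): ADE, ADM, AEL, AFG, AFM, AGL, BDE, BDG, BEF, BFM, BGL, BLM, DGJ, DJM, EFJ, EJL, FGJ, JLM

giving chain groups C_0 ≅ Z^9, C_1 ≅ Z^27, C_2 ≅ Z^18.

Boundary ∂_1: C_1 → C_0 sends each edge [p,q] (with p < q) to q − p. For instance
  ∂BD = D − B.
This gives a 9×27 integer matrix of rank 8; reducing to Smith normal form yields diagonal entries (1,1,1,1,1,1,1,1).

Boundary ∂_2: C_2 → C_1 acts by ∂[p,q,r] = [q,r] − [p,r] + [p,q]. For instance
  ∂BGL = GL − BL + BG,
  ∂ADM = DM − AM + AD.
The 27×18 boundary matrix has rank 17 and Smith normal form diag(1,1,1,1,1,1,1,1,1,1,1,1,1,1,1,1,1).

Computing H_k = (kernel of ∂_k) / (image of ∂_{k+1}):

  H_0: rank C_0 − rank ∂_1 = 9 − 8 = 1, and the invariant factors of ∂_1 are all 1, so H_0 ≅ Z.
  H_1: rank ker ∂_1 − rank ∂_2 = (27 − 8) − 17 = 2, and the invariant factors of ∂_2 are all 1, so H_1 ≅ Z^2.
  H_2: rank ker ∂_2 − rank ∂_3 = (18 − 17) − 0 = 1, and there is no ∂_3, so H_2 ≅ Z.

H_0 ≅ Z,  H_1 ≅ Z^2,  H_2 ≅ Z.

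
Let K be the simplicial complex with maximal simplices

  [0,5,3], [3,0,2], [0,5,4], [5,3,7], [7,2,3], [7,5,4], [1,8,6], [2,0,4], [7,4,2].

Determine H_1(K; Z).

Order the vertices as 0 < 1 < 2 < 3 < 4 < 5 < 6 < 7 < 8. Listing each simplex with vertices in this order, K has dimension 2 with simplices:

  0-simplices (9): [0], [1], [2], [3], [4], [5], [6], [7], [8]
  1-simplices (15): [0,2], [0,3], [0,4], [0,5], [1,6], [1,8], [2,3], [2,4], [2,7], [3,5], [3,7], [4,5], [4,7], [5,7], [6,8]
  2-simplices (9): [0,2,3], [0,2,4], [0,3,5], [0,4,5], [1,6,8], [2,3,7], [2,4,7], [3,5,7], [4,5,7]

so the chain groups are C_0 ≅ Z^9, C_1 ≅ Z^15, C_2 ≅ Z^9.

The boundary map ∂_1: C_1 → C_0 maps an edge to its endpoints' difference, ∂[p,q] = q − p.
The resulting 9×15 matrix has rank 7, and its Smith normal form has invariant factors (1,1,1,1,1,1,1).

Boundary ∂_2: C_2 → C_1 maps a triangle to the signed sum of its edges. For instance
  ∂[3,5,7] = [5,7] − [3,7] + [3,5],
  ∂[2,4,7] = [4,7] − [2,7] + [2,4].
The 15×9 boundary matrix has rank 8 and Smith normal form diag(1,1,1,1,1,1,1,1).

Computing H_k = (kernel of ∂_k) / (image of ∂_{k+1}):

  H_1: rank ker ∂_1 − rank ∂_2 = (15 − 7) − 8 = 0, and the invariant factors of ∂_2 are all 1, so H_1 = 0.

H_1 ≅ 0.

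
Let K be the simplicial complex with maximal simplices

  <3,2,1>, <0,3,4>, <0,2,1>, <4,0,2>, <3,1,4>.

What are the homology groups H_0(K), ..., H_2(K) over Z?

K has 5 vertices, 10 edges, 5 triangles.
rank ∂_0 = 0, rank ∂_1 = 4 ⇒ b_0 = 5 − 0 − 4 = 1; all invariant factors of ∂_1 are 1 so no torsion. So H_0 = Z.
rank ∂_1 = 4, rank ∂_2 = 5 ⇒ b_1 = 10 − 4 − 5 = 1; all invariant factors of ∂_2 are 1 so no torsion. So H_1 = Z.
rank ∂_2 = 5, rank ∂_3 = 0 ⇒ b_2 = 5 − 5 − 0 = 0. So H_2 = 0.

H_0 = Z,  H_1 = Z,  H_2 = 0.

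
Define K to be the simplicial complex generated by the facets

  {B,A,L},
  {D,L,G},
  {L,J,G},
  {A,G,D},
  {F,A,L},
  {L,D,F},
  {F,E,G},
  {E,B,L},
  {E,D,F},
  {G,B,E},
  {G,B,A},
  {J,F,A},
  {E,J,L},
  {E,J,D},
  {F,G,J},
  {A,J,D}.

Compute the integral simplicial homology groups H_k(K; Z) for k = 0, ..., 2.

Fix the vertex order A < B < D < E < F < G < J < L and write every simplex with vertices in increasing order. Then dim K = 2 and the simplices of K are:

  0-simplices (8): A, B, D, E, F, G, J, L
  1-simplices (24): AB, AD, AF, AG, AJ, AL, BE, BG, BL, DE, DF, DG, DJ, DL, EF, EG, EJ, EL, FG, FJ, FL, GJ, GL, JL
  2-simplices (16): ABG, ABL, ADG, ADJ, AFJ, AFL, BEG, BEL, DEF, DEJ, DFL, DGL, EFG, EJL, FGJ, GJL

Hence C_0 ≅ Z^8, C_1 ≅ Z^24, C_2 ≅ Z^16.

Boundary ∂_1: C_1 → C_0 is given by ∂[p,q] = [q] − [p]. For instance
  ∂FG = G − F.
As a 8×24 matrix over Z this has rank 7, with invariant factors (1,1,1,1,1,1,1).

∂_2: C_2 → C_1 sends each 2-simplex [p,q,r] to [q,r] − [p,r] + [p,q]. For instance
  ∂DEJ = EJ − DJ + DE,
  ∂DGL = GL − DL + DG.
As a 24×16 matrix over Z this has rank 15, with invariant factors (1,1,1,1,1,1,1,1,1,1,1,1,1,1,1).

Computing H_k = (kernel of ∂_k) / (image of ∂_{k+1}):

  H_0: rank C_0 − rank ∂_1 = 8 − 7 = 1, and the invariant factors of ∂_1 are all 1, so H_0 ≅ Z.
  H_1: rank ker ∂_1 − rank ∂_2 = (24 − 7) − 15 = 2, and the invariant factors of ∂_2 are all 1, so H_1 ≅ Z^2.
  H_2: rank ker ∂_2 − rank ∂_3 = (16 − 15) − 0 = 1, and there is no ∂_3, so H_2 ≅ Z.

H_0 ≅ Z,  H_1 ≅ Z^2,  H_2 ≅ Z.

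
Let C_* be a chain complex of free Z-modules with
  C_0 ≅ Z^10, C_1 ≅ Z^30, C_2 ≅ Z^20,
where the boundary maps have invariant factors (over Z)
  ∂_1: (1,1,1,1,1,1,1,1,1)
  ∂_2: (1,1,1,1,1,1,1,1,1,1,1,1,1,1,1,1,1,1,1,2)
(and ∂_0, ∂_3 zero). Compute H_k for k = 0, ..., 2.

H_0: b_0 = 10 − 0 − 9 = 1; torsion from ∂_1 factors > 1: none. So H_0 ≅ Z.
H_1: b_1 = 30 − 9 − 20 = 1; torsion from ∂_2 factors > 1: [2]. So H_1 ≅ Z ⊕ Z/2.
H_2: b_2 = 20 − 20 − 0 = 0; torsion from ∂_3 factors > 1: none. So H_2 ≅ 0.

H_0 ≅ Z,  H_1 ≅ Z ⊕ Z/2,  H_2 = 0.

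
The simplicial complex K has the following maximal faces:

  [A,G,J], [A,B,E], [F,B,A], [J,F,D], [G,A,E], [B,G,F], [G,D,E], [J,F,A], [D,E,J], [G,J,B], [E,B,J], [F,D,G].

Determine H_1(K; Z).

H_1 = Z/2.

We work with the vertex ordering A < B < D < E < F < G < J. The simplices of K, each written with vertices in increasing order, are:

  0-simplices (7): A, B, D, E, F, G, J
  1-simplices (18): AB, AE, AF, AG, AJ, BE, BF, BG, BJ, DE, DF, DG, DJ, EG, EJ, FG, FJ, GJ
  2-simplices (12): ABE, ABF, AEG, AFJ, AGJ, BEJ, BFG, BGJ, DEG, DEJ, DFG, DFJ

Hence C_0 ≅ Z^7, C_1 ≅ Z^18, C_2 ≅ Z^12.

The boundary map ∂_1: C_1 → C_0 maps an edge to its endpoints' difference, ∂[p,q] = q − p. For instance
  ∂BJ = J − B.
The 7×18 boundary matrix has rank 6 and Smith normal form diag(1,1,1,1,1,1).

Boundary ∂_2: C_2 → C_1 acts by ∂[p,q,r] = [q,r] − [p,r] + [p,q]. For instance
  ∂DFJ = FJ − DJ + DF,
  ∂AEG = EG − AG + AE.
The 18×12 boundary matrix has rank 12 and Smith normal form diag(1,1,1,1,1,1,1,1,1,1,1,2).

Reading off H_k = ker ∂_k / im ∂_{k+1}:

  H_1: rank ker ∂_1 − rank ∂_2 = (18 − 6) − 12 = 0, and ∂_2 has invariant factor 2 > 1, so H_1 = Z/2.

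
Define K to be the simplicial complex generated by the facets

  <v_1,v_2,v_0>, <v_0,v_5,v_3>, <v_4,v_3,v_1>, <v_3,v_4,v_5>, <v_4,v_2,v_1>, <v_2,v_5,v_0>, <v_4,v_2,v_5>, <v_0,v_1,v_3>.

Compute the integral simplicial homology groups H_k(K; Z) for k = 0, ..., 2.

H_0 ≅ Z,  H_1 = 0,  H_2 ≅ Z.

Take the total order v_0 < v_1 < v_2 < v_3 < v_4 < v_5 on the vertex set. Then K (dimension 2) consists of the simplices:

  0-simplices (6): [v_0], [v_1], [v_2], [v_3], [v_4], [v_5]
  1-simplices (12): [v_0,v_1], [v_0,v_2], [v_0,v_3], [v_0,v_5], [v_1,v_2], [v_1,v_3], [v_1,v_4], [v_2,v_4], [v_2,v_5], [v_3,v_4], [v_3,v_5], [v_4,v_5]
  2-simplices (8): [v_0,v_1,v_2], [v_0,v_1,v_3], [v_0,v_2,v_5], [v_0,v_3,v_5], [v_1,v_2,v_4], [v_1,v_3,v_4], [v_2,v_4,v_5], [v_3,v_4,v_5]

giving chain groups C_0 ≅ Z^6, C_1 ≅ Z^12, C_2 ≅ Z^8.

∂_1: C_1 → C_0 sends each edge [p,q] (with p < q) to q − p. For instance
  ∂[v_3,v_5] = [v_5] − [v_3].
The 6×12 boundary matrix has rank 5 and Smith normal form diag(1,1,1,1,1).

∂_2: C_2 → C_1 maps a triangle to the signed sum of its edges. For instance
  ∂[v_1,v_2,v_4] = [v_2,v_4] − [v_1,v_4] + [v_1,v_2],
  ∂[v_1,v_3,v_4] = [v_3,v_4] − [v_1,v_4] + [v_1,v_3].
As a 12×8 matrix over Z this has rank 7, with invariant factors (1,1,1,1,1,1,1).

Computing H_k = (kernel of ∂_k) / (image of ∂_{k+1}):

  H_0: rank C_0 − rank ∂_1 = 6 − 5 = 1, and the invariant factors of ∂_1 are all 1, so H_0 ≅ Z.
  H_1: rank ker ∂_1 − rank ∂_2 = (12 − 5) − 7 = 0, and the invariant factors of ∂_2 are all 1, so H_1 ≅ 0.
  H_2: rank ker ∂_2 − rank ∂_3 = (8 − 7) − 0 = 1, and there is no ∂_3, so H_2 ≅ Z.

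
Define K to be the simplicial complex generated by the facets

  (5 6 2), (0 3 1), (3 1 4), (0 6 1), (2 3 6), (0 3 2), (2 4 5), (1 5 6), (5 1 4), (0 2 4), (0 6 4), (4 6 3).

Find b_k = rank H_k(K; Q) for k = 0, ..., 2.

b_0 = 1, b_1 = 0, b_2 = 0.

Take the total order 0 < 1 < 2 < 3 < 4 < 5 < 6 on the vertex set. Then K (dimension 2) consists of the simplices:

  0-simplices (7): [0], [1], [2], [3], [4], [5], [6]
  1-simplices (18): [0,1], [0,2], [0,3], [0,4], [0,6], [1,3], [1,4], [1,5], [1,6], [2,3], [2,4], [2,5], [2,6], [3,4], [3,6], [4,5], [4,6], [5,6]
  2-simplices (12): [0,1,3], [0,1,6], [0,2,3], [0,2,4], [0,4,6], [1,3,4], [1,4,5], [1,5,6], [2,3,6], [2,4,5], [2,5,6], [3,4,6]

Hence C_0 ≅ Z^7, C_1 ≅ Z^18, C_2 ≅ Z^12.

Boundary ∂_1: C_1 → C_0 maps an edge to its endpoints' difference, ∂[p,q] = q − p. For instance
  ∂[3,4] = [4] − [3].
The 7×18 boundary matrix has rank 6 and Smith normal form diag(1,1,1,1,1,1).

Boundary ∂_2: C_2 → C_1 maps a triangle to the signed sum of its edges. For instance
  ∂[0,4,6] = [4,6] − [0,6] + [0,4],
  ∂[0,1,3] = [1,3] − [0,3] + [0,1].
The resulting 18×12 matrix has rank 12, and its Smith normal form has invariant factors (1,1,1,1,1,1,1,1,1,1,1,2).

Now H_k = ker ∂_k / im ∂_{k+1}, so:

  H_0: rank C_0 − rank ∂_1 = 7 − 6 = 1, and the invariant factors of ∂_1 are all 1, so H_0 ≅ Z.
  H_1: rank ker ∂_1 − rank ∂_2 = (18 − 6) − 12 = 0, and ∂_2 has invariant factor 2 > 1, so H_1 ≅ Z/2.
  H_2: rank ker ∂_2 − rank ∂_3 = (12 − 12) − 0 = 0, and there is no ∂_3, so H_2 ≅ 0.

As a check, the Euler characteristic is 7 − 18 + 12 = 1, which agrees with 1 − 0 + 0 = 1.

Hence the Betti numbers are b_0 = 1, b_1 = 0, b_2 = 0.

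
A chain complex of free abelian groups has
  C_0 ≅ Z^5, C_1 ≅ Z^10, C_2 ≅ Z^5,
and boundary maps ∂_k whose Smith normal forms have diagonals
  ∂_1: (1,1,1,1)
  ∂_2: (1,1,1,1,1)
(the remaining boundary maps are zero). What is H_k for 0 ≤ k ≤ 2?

H_0: b_0 = 5 − 0 − 4 = 1; torsion from ∂_1 factors > 1: none. So H_0 = Z.
H_1: b_1 = 10 − 4 − 5 = 1; torsion from ∂_2 factors > 1: none. So H_1 = Z.
H_2: b_2 = 5 − 5 − 0 = 0; torsion from ∂_3 factors > 1: none. So H_2 = 0.

H_0 = Z,  H_1 = Z,  H_2 = 0.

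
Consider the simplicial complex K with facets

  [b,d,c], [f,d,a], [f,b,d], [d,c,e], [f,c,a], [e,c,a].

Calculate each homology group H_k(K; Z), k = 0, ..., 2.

H_0 = Z,  H_1 = Z,  H_2 = 0.

Order the vertices as a < b < c < d < e < f. Listing each simplex with vertices in this order, K has dimension 2 with simplices:

  0-simplices (6): a, b, c, d, e, f
  1-simplices (12): ac, ad, ae, af, bc, bd, bf, cd, ce, cf, de, df
  2-simplices (6): ace, acf, adf, bcd, bdf, cde

giving chain groups C_0 ≅ Z^6, C_1 ≅ Z^12, C_2 ≅ Z^6.

The boundary map ∂_1: C_1 → C_0 maps an edge to its endpoints' difference, ∂[p,q] = q − p. For instance
  ∂ac = c − a.
As a 6×12 matrix over Z this has rank 5, with invariant factors (1,1,1,1,1).

Boundary ∂_2: C_2 → C_1 acts by ∂[p,q,r] = [q,r] − [p,r] + [p,q]. For instance
  ∂adf = df − af + ad,
  ∂cde = de − ce + cd.
As a 12×6 matrix over Z this has rank 6, with invariant factors (1,1,1,1,1,1).

Computing H_k = (kernel of ∂_k) / (image of ∂_{k+1}):

  H_0: rank C_0 − rank ∂_1 = 6 − 5 = 1, and the invariant factors of ∂_1 are all 1, so H_0 = Z.
  H_1: rank ker ∂_1 − rank ∂_2 = (12 − 5) − 6 = 1, and the invariant factors of ∂_2 are all 1, so H_1 = Z.
  H_2: rank ker ∂_2 − rank ∂_3 = (6 − 6) − 0 = 0, and there is no ∂_3, so H_2 = 0.

(K is a triangulation of the cylinder S^1 x I.)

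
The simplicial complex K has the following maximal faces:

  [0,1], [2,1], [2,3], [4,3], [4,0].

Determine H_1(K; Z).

Order the vertices as 0 < 1 < 2 < 3 < 4. Listing each simplex with vertices in this order, K has dimension 1 with simplices:

  0-simplices (5): [0], [1], [2], [3], [4]
  1-simplices (5): [0,1], [0,4], [1,2], [2,3], [3,4]

so the chain groups are C_0 ≅ Z^5, C_1 ≅ Z^5.

Boundary ∂_1: C_1 → C_0 sends each edge [p,q] (with p < q) to q − p. For instance
  ∂[1,2] = [2] − [1].
This gives a 5×5 integer matrix of rank 4; reducing to Smith normal form yields diagonal entries (1,1,1,1).

From H_k ≅ ker(∂_k) / im(∂_{k+1}) we obtain:

  H_1: rank ker ∂_1 − rank ∂_2 = (5 − 4) − 0 = 1, and there is no ∂_2, so H_1 = Z.

(K is a triangulation of the circle S^1.)

H_1 ≅ Z.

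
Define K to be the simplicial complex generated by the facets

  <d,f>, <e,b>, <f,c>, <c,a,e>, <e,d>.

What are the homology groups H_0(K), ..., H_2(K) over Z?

H_0 ≅ Z,  H_1 ≅ Z,  H_2 = 0.

Order the vertices as a < b < c < d < e < f. Listing each simplex with vertices in this order, K has dimension 2 with simplices:

  0-simplices (6): a, b, c, d, e, f
  1-simplices (7): ac, ae, be, ce, cf, de, df
  2-simplices (1): ace

Hence C_0 ≅ Z^6, C_1 ≅ Z^7, C_2 ≅ Z^1.

The boundary map ∂_1: C_1 → C_0 maps an edge to its endpoints' difference, ∂[p,q] = q − p.
The 6×7 boundary matrix has rank 5 and Smith normal form diag(1,1,1,1,1).

∂_2: C_2 → C_1 maps a triangle to the signed sum of its edges. For instance
  ∂ace = ce − ae + ac.
This gives a 7×1 integer matrix of rank 1; reducing to Smith normal form yields diagonal entries (1).

From H_k ≅ ker(∂_k) / im(∂_{k+1}) we obtain:

  H_0: rank C_0 − rank ∂_1 = 6 − 5 = 1, and the invariant factors of ∂_1 are all 1, so H_0 = Z.
  H_1: rank ker ∂_1 − rank ∂_2 = (7 − 5) − 1 = 1, and the invariant factors of ∂_2 are all 1, so H_1 = Z.
  H_2: rank ker ∂_2 − rank ∂_3 = (1 − 1) − 0 = 0, and there is no ∂_3, so H_2 = 0.

As a check, the Euler characteristic is 6 − 7 + 1 = 0, which agrees with 1 − 1 + 0 = 0.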